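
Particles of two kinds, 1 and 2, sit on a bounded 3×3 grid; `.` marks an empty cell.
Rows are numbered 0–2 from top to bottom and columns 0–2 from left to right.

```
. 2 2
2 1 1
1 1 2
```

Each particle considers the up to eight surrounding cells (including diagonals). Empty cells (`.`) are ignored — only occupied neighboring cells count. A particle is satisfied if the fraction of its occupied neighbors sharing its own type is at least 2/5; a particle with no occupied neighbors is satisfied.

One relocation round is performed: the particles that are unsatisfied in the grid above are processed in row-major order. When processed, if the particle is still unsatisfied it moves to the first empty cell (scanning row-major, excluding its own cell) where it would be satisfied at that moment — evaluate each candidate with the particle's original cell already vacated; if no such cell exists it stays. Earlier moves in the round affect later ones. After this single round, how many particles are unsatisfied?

1

Initially unsatisfied (in order): (0,2), (1,0), (2,2).
  (0,2) → (0,0).
  (1,0): now satisfied by earlier moves; stays.
  (2,2): no empty cell satisfies it; stays.
Resulting grid:
2 2 .
2 1 1
1 1 2
Unsatisfied now: (2,2).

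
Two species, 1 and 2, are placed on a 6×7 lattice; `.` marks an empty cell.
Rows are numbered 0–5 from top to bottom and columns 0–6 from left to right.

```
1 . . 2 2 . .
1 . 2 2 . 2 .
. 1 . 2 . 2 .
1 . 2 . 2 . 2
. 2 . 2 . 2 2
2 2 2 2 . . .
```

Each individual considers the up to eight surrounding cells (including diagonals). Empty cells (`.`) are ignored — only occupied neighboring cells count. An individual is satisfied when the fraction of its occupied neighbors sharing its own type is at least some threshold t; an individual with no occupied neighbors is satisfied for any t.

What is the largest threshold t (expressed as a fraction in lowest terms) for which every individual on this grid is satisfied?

1/2

Row 0: (0,0)1 1/1 · (0,3)2 3/3 · (0,4)2 3/3
Row 1: (1,0)1 2/2 · (1,2)2 3/4 · (1,3)2 4/4 · (1,5)2 2/2
Row 2: (2,1)1 2/4 · (2,3)2 4/4 · (2,5)2 3/3
Row 3: (3,0)1 1/2 · (3,2)2 3/4 · (3,4)2 4/4 · (3,6)2 3/3
Row 4: (4,1)2 4/5 · (4,3)2 4/4 · (4,5)2 3/3 · (4,6)2 2/2
Row 5: (5,0)2 2/2 · (5,1)2 3/3 · (5,2)2 4/4 · (5,3)2 2/2
The smallest same-type fraction is 2/4 at (2,1), which reduces to 1/2. Any threshold above that leaves this individual unsatisfied.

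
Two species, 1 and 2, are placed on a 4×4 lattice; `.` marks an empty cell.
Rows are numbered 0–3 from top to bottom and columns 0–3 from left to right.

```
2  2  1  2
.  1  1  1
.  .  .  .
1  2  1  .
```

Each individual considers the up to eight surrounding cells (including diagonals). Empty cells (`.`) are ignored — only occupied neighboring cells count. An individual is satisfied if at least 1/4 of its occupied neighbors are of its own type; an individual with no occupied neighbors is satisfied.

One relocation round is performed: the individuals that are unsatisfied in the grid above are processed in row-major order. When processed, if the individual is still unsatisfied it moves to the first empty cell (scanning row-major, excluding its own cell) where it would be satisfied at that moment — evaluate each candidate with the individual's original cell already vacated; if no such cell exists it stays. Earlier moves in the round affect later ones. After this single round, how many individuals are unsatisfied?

Initially unsatisfied (in order): (0,3), (3,0), (3,1), (3,2).
  (0,3) → (1,0).
  (3,0) → (0,3).
  (3,1) → (2,0).
  (3,2): now satisfied by earlier moves; stays.
Resulting grid:
2 2 1 1
2 1 1 1
2 . . .
. . 1 .
All satisfied now.

0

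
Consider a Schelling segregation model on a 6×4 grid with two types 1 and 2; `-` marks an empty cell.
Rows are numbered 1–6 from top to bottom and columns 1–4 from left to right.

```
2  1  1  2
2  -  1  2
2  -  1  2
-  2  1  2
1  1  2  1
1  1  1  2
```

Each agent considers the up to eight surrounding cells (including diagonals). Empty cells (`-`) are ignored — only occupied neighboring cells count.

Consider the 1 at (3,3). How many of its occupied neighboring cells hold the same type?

2

Occupied neighbors of (3,3): (2,3)=1, (2,4)=2, (3,4)=2, (4,2)=2, (4,3)=1, (4,4)=2.
Same type (1): 2 of 6.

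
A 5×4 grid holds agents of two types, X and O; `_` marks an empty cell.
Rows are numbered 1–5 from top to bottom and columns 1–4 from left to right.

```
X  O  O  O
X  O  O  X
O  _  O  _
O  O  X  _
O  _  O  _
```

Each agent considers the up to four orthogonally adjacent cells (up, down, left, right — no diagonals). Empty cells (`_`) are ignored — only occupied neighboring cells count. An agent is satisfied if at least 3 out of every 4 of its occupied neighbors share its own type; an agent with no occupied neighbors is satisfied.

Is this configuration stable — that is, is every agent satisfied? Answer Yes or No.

Row 1: (1,1)X 1/2 not · (1,2)O 2/3 not · (1,3)O 3/3 satisfied · (1,4)O 1/2 not
Row 2: (2,1)X 1/3 not · (2,2)O 2/3 not · (2,3)O 3/4 satisfied · (2,4)X 0/2 not
Row 3: (3,1)O 1/2 not · (3,3)O 1/2 not
Row 4: (4,1)O 3/3 satisfied · (4,2)O 1/2 not · (4,3)X 0/3 not
Row 5: (5,1)O 1/1 satisfied · (5,3)O 0/1 not
For instance (1,1) has only 1/2 same-type neighbors, below 3/4.

No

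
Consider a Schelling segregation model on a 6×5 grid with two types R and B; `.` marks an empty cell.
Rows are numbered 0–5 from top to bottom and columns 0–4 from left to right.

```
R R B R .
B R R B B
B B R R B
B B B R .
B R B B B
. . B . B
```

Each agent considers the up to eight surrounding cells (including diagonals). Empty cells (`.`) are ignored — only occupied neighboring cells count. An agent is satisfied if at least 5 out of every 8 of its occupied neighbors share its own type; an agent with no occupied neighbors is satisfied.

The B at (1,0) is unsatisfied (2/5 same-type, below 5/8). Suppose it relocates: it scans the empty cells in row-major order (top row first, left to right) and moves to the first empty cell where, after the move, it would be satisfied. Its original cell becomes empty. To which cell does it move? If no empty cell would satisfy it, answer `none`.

Vacating (1,0). Empty cells in order:
  (0,4): 2/3 same-type → satisfied — stop here.

(0,4)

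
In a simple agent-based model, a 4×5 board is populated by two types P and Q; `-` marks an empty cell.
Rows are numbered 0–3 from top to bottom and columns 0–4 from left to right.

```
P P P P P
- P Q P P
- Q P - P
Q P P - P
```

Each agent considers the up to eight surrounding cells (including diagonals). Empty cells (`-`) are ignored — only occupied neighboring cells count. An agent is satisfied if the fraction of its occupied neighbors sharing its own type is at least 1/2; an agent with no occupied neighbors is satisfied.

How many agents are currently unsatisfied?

(0,0)P 2/2 ✓
(0,1)P 3/4 ✓
(0,2)P 4/5 ✓
(0,3)P 4/5 ✓
(0,4)P 3/3 ✓
(1,1)P 4/6 ✓
(1,2)Q 1/7 ✗
(1,3)P 6/7 ✓
(1,4)P 4/4 ✓
(2,1)Q 2/6 ✗
(2,2)P 4/6 ✓
(2,4)P 3/3 ✓
(3,0)Q 1/2 ✓
(3,1)P 2/4 ✓
(3,2)P 2/3 ✓
(3,4)P 1/1 ✓
Unsatisfied: (1,2), (2,1) — 2 in total.

2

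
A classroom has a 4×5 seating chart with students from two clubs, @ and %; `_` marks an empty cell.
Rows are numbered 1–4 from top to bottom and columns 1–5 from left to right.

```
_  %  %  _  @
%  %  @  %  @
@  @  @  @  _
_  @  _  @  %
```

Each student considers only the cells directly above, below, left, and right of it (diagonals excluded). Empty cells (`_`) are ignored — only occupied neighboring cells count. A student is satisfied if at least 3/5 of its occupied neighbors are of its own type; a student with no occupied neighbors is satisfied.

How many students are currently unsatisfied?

9

Row 1: (1,2)% 2/2 satisfied · (1,3)% 1/2 not · (1,5)@ 1/1 satisfied
Row 2: (2,1)% 1/2 not · (2,2)% 2/4 not · (2,3)@ 1/4 not · (2,4)% 0/3 not · (2,5)@ 1/2 not
Row 3: (3,1)@ 1/2 not · (3,2)@ 3/4 satisfied · (3,3)@ 3/3 satisfied · (3,4)@ 2/3 satisfied
Row 4: (4,2)@ 1/1 satisfied · (4,4)@ 1/2 not · (4,5)% 0/1 not
Unsatisfied: (1,3), (2,1), (2,2), (2,3), (2,4), (2,5), (3,1), (4,4), (4,5) — 9 in total.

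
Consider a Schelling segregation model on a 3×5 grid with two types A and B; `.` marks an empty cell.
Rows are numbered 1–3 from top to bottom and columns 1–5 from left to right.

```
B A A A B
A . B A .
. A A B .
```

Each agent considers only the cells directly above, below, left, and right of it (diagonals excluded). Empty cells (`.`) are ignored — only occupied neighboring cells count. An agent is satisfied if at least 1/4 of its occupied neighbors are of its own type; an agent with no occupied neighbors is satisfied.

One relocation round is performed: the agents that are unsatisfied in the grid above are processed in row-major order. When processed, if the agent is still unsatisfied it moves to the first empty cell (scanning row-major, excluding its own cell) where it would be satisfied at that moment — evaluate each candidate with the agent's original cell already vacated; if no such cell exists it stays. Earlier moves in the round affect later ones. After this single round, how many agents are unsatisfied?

0

Initially unsatisfied (in order): (1,1), (1,5), (2,1), (2,3), (3,4).
  (1,1) → (2,2).
  (1,5) → (3,5).
  (2,1) → (1,1).
  (2,3): now satisfied by earlier moves; stays.
  (3,4): now satisfied by earlier moves; stays.
Resulting grid:
A A A A .
. B B A .
. A A B B
All satisfied now.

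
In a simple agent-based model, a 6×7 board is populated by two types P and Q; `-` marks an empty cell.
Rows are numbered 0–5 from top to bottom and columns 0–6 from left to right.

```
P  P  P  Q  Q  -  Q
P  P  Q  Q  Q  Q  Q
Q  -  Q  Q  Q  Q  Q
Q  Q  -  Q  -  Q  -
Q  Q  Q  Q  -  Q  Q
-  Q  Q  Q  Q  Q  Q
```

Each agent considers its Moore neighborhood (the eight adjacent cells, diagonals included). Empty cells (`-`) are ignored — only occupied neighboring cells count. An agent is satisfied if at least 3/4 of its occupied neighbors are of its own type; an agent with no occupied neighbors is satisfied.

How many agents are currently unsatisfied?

Row 0: (0,0)P 3/3 ok · (0,1)P 4/5 ok · (0,2)P 2/5 unhappy · (0,3)Q 4/5 ok · (0,4)Q 4/4 ok · (0,6)Q 2/2 ok
Row 1: (1,0)P 3/4 ok · (1,1)P 4/7 unhappy · (1,2)Q 4/7 unhappy · (1,3)Q 7/8 ok · (1,4)Q 7/7 ok · (1,5)Q 7/7 ok · (1,6)Q 4/4 ok
Row 2: (2,0)Q 2/4 unhappy · (2,2)Q 5/6 ok · (2,3)Q 6/6 ok · (2,4)Q 7/7 ok · (2,5)Q 6/6 ok · (2,6)Q 4/4 ok
Row 3: (3,0)Q 4/4 ok · (3,1)Q 6/6 ok · (3,3)Q 5/5 ok · (3,5)Q 5/5 ok
Row 4: (4,0)Q 4/4 ok · (4,1)Q 6/6 ok · (4,2)Q 7/7 ok · (4,3)Q 5/5 ok · (4,5)Q 5/5 ok · (4,6)Q 4/4 ok
Row 5: (5,1)Q 4/4 ok · (5,2)Q 5/5 ok · (5,3)Q 4/4 ok · (5,4)Q 4/4 ok · (5,5)Q 4/4 ok · (5,6)Q 3/3 ok
Unsatisfied: (0,2), (1,1), (1,2), (2,0) — 4 in total.

4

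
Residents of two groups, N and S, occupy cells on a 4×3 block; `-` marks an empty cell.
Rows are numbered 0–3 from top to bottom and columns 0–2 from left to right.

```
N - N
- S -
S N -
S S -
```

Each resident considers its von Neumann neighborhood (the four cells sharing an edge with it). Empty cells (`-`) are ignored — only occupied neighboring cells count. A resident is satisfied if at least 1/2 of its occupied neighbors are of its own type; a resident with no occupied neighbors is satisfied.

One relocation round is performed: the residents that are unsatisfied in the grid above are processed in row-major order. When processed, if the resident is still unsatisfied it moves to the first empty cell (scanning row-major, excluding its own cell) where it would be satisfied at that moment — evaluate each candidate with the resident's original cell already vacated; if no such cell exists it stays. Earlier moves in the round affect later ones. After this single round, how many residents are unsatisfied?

0

Initially unsatisfied (in order): (1,1), (2,1).
  (1,1) → (1,0).
  (2,1) → (0,1).
Resulting grid:
N N N
S - -
S - -
S S -
All satisfied now.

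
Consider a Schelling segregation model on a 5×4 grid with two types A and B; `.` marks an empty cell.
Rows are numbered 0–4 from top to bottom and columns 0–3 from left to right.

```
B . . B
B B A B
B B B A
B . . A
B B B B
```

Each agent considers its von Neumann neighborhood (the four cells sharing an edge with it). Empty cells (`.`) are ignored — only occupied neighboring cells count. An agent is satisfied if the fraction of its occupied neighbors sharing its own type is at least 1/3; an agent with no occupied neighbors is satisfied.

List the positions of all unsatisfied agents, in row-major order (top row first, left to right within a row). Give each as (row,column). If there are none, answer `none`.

(1,2)

(0,0)B 1/1 ✓
(0,3)B 1/1 ✓
(1,0)B 3/3 ✓
(1,1)B 2/3 ✓
(1,2)A 0/3 ✗
(1,3)B 1/3 ✓
(2,0)B 3/3 ✓
(2,1)B 3/3 ✓
(2,2)B 1/3 ✓
(2,3)A 1/3 ✓
(3,0)B 2/2 ✓
(3,3)A 1/2 ✓
(4,0)B 2/2 ✓
(4,1)B 2/2 ✓
(4,2)B 2/2 ✓
(4,3)B 1/2 ✓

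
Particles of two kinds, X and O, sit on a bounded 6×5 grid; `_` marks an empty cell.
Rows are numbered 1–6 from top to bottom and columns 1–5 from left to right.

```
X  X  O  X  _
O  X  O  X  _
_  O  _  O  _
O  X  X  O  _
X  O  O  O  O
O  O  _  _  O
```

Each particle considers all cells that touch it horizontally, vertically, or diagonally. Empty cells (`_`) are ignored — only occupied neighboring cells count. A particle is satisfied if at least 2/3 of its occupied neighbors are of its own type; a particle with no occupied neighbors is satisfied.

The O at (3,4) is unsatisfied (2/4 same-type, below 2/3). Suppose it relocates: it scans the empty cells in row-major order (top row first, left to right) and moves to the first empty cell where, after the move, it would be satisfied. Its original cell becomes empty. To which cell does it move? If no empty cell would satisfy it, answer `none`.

(4,5)

Vacating (3,4). Empty cells in order:
  (1,5): 0/2 same-type → still unsatisfied.
  (2,5): 0/2 same-type → still unsatisfied.
  (3,1): 3/5 same-type → still unsatisfied.
  (3,3): 3/7 same-type → still unsatisfied.
  (3,5): 1/2 same-type → still unsatisfied.
  (4,5): 3/3 same-type → satisfied — stop here.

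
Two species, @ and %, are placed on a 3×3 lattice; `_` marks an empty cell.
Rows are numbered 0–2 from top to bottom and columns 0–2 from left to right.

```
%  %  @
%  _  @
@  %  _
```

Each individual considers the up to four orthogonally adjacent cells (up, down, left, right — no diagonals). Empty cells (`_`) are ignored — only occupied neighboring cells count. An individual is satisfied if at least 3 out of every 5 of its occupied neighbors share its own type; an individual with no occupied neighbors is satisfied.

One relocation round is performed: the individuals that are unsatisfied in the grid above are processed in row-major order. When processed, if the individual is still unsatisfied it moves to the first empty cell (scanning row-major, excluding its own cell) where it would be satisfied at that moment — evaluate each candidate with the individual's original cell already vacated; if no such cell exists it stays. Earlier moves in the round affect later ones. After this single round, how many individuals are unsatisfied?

Initially unsatisfied (in order): (0,1), (0,2), (1,0), (2,0), (2,1).
  (0,1) → (1,1).
  (0,2): now satisfied by earlier moves; stays.
  (1,0): now satisfied by earlier moves; stays.
  (2,0): no empty cell satisfies it; stays.
  (2,1) → (0,1).
Resulting grid:
% % @
% % @
@ _ _
Unsatisfied now: (0,2), (1,2), (2,0).

3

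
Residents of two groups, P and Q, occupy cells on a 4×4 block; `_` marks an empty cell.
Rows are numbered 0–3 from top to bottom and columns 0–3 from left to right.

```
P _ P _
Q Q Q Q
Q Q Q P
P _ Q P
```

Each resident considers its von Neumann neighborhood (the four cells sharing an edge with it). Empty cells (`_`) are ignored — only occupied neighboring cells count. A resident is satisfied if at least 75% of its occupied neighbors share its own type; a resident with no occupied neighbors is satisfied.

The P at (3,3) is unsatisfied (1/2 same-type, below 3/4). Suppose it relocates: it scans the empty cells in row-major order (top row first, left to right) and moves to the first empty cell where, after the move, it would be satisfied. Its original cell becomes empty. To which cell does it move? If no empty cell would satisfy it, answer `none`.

none

Vacating (3,3). Empty cells in order:
  (0,1): 2/3 same-type → still unsatisfied.
  (0,3): 1/2 same-type → still unsatisfied.
  (3,1): 1/3 same-type → still unsatisfied.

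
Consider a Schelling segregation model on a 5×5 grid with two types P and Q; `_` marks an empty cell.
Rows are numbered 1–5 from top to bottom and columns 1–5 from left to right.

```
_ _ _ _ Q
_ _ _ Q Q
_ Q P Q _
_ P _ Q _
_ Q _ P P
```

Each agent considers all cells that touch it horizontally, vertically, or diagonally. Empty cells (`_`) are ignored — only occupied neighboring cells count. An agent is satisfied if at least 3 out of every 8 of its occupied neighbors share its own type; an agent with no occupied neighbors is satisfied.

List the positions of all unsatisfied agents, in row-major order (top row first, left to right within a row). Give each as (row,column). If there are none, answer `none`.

(3,2), (3,3), (4,2), (4,4), (5,2)

(1,5)Q 2/2 ✓
(2,4)Q 3/4 ✓
(2,5)Q 3/3 ✓
(3,2)Q 0/2 ✗
(3,3)P 1/5 ✗
(3,4)Q 3/4 ✓
(4,2)P 1/3 ✗
(4,4)Q 1/4 ✗
(5,2)Q 0/1 ✗
(5,4)P 1/2 ✓
(5,5)P 1/2 ✓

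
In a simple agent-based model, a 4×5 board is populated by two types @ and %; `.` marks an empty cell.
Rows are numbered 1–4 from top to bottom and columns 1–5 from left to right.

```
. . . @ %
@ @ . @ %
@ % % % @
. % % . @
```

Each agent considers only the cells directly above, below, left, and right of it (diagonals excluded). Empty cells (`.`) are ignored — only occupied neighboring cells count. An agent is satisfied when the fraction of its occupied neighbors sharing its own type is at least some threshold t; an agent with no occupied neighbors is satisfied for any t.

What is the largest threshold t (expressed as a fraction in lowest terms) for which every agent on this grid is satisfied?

1/3

Row 1: (1,4)@ 1/2 · (1,5)% 1/2
Row 2: (2,1)@ 2/2 · (2,2)@ 1/2 · (2,4)@ 1/3 · (2,5)% 1/3
Row 3: (3,1)@ 1/2 · (3,2)% 2/4 · (3,3)% 3/3 · (3,4)% 1/3 · (3,5)@ 1/3
Row 4: (4,2)% 2/2 · (4,3)% 2/2 · (4,5)@ 1/1
The smallest same-type fraction is 1/3 at (2,4), which reduces to 1/3. Any threshold above that leaves this agent unsatisfied.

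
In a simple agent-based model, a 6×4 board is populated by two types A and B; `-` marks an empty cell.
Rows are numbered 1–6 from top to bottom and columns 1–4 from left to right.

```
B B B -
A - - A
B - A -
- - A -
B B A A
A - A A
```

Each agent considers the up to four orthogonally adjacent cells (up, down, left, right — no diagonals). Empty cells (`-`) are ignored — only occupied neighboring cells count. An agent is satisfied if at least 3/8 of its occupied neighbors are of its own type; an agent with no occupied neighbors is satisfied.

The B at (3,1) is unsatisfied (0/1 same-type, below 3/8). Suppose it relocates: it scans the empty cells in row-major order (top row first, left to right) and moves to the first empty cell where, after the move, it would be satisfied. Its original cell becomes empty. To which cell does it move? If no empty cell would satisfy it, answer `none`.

(1,4)

Vacating (3,1). Empty cells in order:
  (1,4): 1/2 same-type → satisfied — stop here.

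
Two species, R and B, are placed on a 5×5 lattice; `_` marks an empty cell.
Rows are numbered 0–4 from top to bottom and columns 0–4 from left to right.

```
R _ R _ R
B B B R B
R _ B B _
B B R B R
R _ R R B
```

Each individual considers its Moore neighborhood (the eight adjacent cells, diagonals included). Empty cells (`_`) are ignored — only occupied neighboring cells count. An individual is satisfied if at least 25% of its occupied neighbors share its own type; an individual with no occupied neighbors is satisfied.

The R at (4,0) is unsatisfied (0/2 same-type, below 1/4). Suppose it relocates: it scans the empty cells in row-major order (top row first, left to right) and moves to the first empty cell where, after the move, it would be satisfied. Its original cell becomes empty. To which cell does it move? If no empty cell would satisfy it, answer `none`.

Vacating (4,0). Empty cells in order:
  (0,1): 2/5 same-type → satisfied — stop here.

(0,1)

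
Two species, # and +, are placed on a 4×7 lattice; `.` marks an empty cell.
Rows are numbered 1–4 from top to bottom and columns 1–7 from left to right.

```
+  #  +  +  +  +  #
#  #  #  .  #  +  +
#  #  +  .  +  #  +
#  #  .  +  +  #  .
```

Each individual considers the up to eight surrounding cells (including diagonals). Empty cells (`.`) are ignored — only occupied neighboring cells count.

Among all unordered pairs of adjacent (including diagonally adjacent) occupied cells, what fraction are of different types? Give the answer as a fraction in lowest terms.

Scan each occupied cell's neighbors to the right and below (and the two forward diagonals) so each pair is counted once.
Row 1: +(1,1)–#(1,2)≠ +(1,1)–#(2,1)≠ +(1,1)–#(2,2)≠ #(1,2)–+(1,3)≠ #(1,2)–#(2,2)= #(1,2)–#(2,3)= #(1,2)–#(2,1)= +(1,3)–+(1,4)= +(1,3)–#(2,3)≠ +(1,3)–#(2,2)≠ +(1,4)–+(1,5)= +(1,4)–#(2,5)≠ +(1,4)–#(2,3)≠ +(1,5)–+(1,6)= +(1,5)–#(2,5)≠ +(1,5)–+(2,6)= +(1,6)–#(1,7)≠ +(1,6)–+(2,6)= +(1,6)–+(2,7)= +(1,6)–#(2,5)≠ #(1,7)–+(2,7)≠ #(1,7)–+(2,6)≠  → 13/22 unlike.
Row 2: #(2,1)–#(2,2)= #(2,1)–#(3,1)= #(2,1)–#(3,2)= #(2,2)–#(2,3)= #(2,2)–#(3,2)= #(2,2)–+(3,3)≠ #(2,2)–#(3,1)= #(2,3)–+(3,3)≠ #(2,3)–#(3,2)= #(2,5)–+(2,6)≠ #(2,5)–+(3,5)≠ #(2,5)–#(3,6)= +(2,6)–+(2,7)= +(2,6)–#(3,6)≠ +(2,6)–+(3,7)= +(2,6)–+(3,5)= +(2,7)–+(3,7)= +(2,7)–#(3,6)≠  → 6/18 unlike.
Row 3: #(3,1)–#(3,2)= #(3,1)–#(4,1)= #(3,1)–#(4,2)= #(3,2)–+(3,3)≠ #(3,2)–#(4,2)= #(3,2)–#(4,1)= +(3,3)–+(4,4)= +(3,3)–#(4,2)≠ +(3,5)–#(3,6)≠ +(3,5)–+(4,5)= +(3,5)–#(4,6)≠ +(3,5)–+(4,4)= #(3,6)–+(3,7)≠ #(3,6)–#(4,6)= #(3,6)–+(4,5)≠ +(3,7)–#(4,6)≠  → 7/16 unlike.
Row 4: #(4,1)–#(4,2)= +(4,4)–+(4,5)= +(4,5)–#(4,6)≠  → 1/3 unlike.
Total adjacent occupied pairs: 59; unlike-type pairs: 27.
27/59 is already in lowest terms.

27/59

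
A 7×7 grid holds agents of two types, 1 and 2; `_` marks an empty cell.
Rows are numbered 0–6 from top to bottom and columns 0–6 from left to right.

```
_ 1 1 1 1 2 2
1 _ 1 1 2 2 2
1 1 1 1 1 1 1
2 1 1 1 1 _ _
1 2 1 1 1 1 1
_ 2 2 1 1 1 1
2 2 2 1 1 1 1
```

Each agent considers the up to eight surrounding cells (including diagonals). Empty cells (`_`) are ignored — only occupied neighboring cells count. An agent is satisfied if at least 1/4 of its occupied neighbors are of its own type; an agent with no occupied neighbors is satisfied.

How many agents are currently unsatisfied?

1

(0,1)1 3/3 ✓
(0,2)1 4/4 ✓
(0,3)1 4/5 ✓
(0,4)1 2/5 ✓
(0,5)2 4/5 ✓
(0,6)2 3/3 ✓
(1,0)1 3/3 ✓
(1,2)1 7/7 ✓
(1,3)1 7/8 ✓
(1,4)2 2/8 ✓
(1,5)2 4/8 ✓
(1,6)2 3/5 ✓
(2,0)1 3/4 ✓
(2,1)1 6/7 ✓
(2,2)1 7/7 ✓
(2,3)1 7/8 ✓
(2,4)1 5/7 ✓
(2,5)1 3/6 ✓
(2,6)1 1/3 ✓
(3,0)2 1/5 ✗
(3,1)1 6/8 ✓
(3,2)1 7/8 ✓
(3,3)1 8/8 ✓
(3,4)1 7/7 ✓
(4,0)1 1/4 ✓
(4,1)2 3/7 ✓
(4,2)1 5/8 ✓
(4,3)1 7/8 ✓
(4,4)1 7/7 ✓
(4,5)1 6/6 ✓
(4,6)1 3/3 ✓
(5,1)2 5/7 ✓
(5,2)2 4/8 ✓
(5,3)1 6/8 ✓
(5,4)1 8/8 ✓
(5,5)1 8/8 ✓
(5,6)1 5/5 ✓
(6,0)2 2/2 ✓
(6,1)2 4/4 ✓
(6,2)2 3/5 ✓
(6,3)1 3/5 ✓
(6,4)1 5/5 ✓
(6,5)1 5/5 ✓
(6,6)1 3/3 ✓
Unsatisfied: (3,0) — 1 in total.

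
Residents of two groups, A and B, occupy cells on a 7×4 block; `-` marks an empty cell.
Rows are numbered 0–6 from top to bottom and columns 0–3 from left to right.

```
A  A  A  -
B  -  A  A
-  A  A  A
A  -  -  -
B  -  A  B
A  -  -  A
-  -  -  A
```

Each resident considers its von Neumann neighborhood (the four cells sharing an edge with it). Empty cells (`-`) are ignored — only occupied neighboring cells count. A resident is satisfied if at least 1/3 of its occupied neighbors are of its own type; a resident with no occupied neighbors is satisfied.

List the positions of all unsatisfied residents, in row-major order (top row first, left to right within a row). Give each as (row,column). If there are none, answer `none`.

(1,0), (3,0), (4,0), (4,2), (4,3), (5,0)

Row 0: (0,0)A 1/2 ok · (0,1)A 2/2 ok · (0,2)A 2/2 ok
Row 1: (1,0)B 0/1 unhappy · (1,2)A 3/3 ok · (1,3)A 2/2 ok
Row 2: (2,1)A 1/1 ok · (2,2)A 3/3 ok · (2,3)A 2/2 ok
Row 3: (3,0)A 0/1 unhappy
Row 4: (4,0)B 0/2 unhappy · (4,2)A 0/1 unhappy · (4,3)B 0/2 unhappy
Row 5: (5,0)A 0/1 unhappy · (5,3)A 1/2 ok
Row 6: (6,3)A 1/1 ok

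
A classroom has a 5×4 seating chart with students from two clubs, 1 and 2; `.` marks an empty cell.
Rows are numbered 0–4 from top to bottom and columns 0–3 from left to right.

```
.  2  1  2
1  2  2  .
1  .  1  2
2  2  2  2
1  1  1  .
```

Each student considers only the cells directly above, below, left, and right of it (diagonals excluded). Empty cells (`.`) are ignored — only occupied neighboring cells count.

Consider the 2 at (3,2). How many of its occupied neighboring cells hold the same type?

2

Occupied neighbors of (3,2): (2,2)=1, (4,2)=1, (3,1)=2, (3,3)=2.
Same type (2): 2 of 4.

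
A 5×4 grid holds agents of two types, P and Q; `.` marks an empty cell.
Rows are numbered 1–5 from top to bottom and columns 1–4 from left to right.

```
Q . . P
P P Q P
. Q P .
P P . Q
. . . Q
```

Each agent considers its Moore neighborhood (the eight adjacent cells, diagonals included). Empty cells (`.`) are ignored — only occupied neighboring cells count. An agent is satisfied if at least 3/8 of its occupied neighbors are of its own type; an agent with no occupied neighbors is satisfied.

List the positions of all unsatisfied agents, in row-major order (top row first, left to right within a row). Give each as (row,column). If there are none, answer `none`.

(1,1), (2,1), (2,3), (3,2)

Row 1: (1,1)Q 0/2 unhappy · (1,4)P 1/2 ok
Row 2: (2,1)P 1/3 unhappy · (2,2)P 2/5 ok · (2,3)Q 1/5 unhappy · (2,4)P 2/3 ok
Row 3: (3,2)Q 1/6 unhappy · (3,3)P 3/6 ok
Row 4: (4,1)P 1/2 ok · (4,2)P 2/3 ok · (4,4)Q 1/2 ok
Row 5: (5,4)Q 1/1 ok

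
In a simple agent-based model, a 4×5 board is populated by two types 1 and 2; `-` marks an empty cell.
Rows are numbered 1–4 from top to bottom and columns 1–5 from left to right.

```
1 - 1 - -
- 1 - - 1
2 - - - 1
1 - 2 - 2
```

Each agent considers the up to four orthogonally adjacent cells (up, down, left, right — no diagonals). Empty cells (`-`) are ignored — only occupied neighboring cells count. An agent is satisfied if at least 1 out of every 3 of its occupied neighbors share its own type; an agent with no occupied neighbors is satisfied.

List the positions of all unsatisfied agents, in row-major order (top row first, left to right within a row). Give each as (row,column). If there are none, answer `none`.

(3,1), (4,1), (4,5)

(1,1)1 0/0 ok
(1,3)1 0/0 ok
(2,2)1 0/0 ok
(2,5)1 1/1 ok
(3,1)2 0/1 unhappy
(3,5)1 1/2 ok
(4,1)1 0/1 unhappy
(4,3)2 0/0 ok
(4,5)2 0/1 unhappy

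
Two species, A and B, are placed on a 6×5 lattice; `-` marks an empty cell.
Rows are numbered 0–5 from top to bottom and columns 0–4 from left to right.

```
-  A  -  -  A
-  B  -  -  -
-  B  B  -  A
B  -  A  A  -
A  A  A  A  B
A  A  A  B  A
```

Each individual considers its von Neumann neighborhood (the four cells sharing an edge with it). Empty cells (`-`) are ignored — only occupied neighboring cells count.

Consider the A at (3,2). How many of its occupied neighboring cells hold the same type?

Occupied neighbors of (3,2): (2,2)=B, (4,2)=A, (3,3)=A.
Same type (A): 2 of 3.

2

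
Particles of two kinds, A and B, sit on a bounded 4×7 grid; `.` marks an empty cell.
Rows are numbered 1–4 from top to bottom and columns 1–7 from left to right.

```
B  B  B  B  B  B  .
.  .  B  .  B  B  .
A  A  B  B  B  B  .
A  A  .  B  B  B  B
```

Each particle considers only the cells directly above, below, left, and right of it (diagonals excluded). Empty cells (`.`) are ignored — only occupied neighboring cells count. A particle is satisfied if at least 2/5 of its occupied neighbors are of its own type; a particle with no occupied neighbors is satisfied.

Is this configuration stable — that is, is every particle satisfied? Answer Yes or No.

Yes

(1,1)B 1/1 ✓
(1,2)B 2/2 ✓
(1,3)B 3/3 ✓
(1,4)B 2/2 ✓
(1,5)B 3/3 ✓
(1,6)B 2/2 ✓
(2,3)B 2/2 ✓
(2,5)B 3/3 ✓
(2,6)B 3/3 ✓
(3,1)A 2/2 ✓
(3,2)A 2/3 ✓
(3,3)B 2/3 ✓
(3,4)B 3/3 ✓
(3,5)B 4/4 ✓
(3,6)B 3/3 ✓
(4,1)A 2/2 ✓
(4,2)A 2/2 ✓
(4,4)B 2/2 ✓
(4,5)B 3/3 ✓
(4,6)B 3/3 ✓
(4,7)B 1/1 ✓
All meet the threshold, so the configuration is stable.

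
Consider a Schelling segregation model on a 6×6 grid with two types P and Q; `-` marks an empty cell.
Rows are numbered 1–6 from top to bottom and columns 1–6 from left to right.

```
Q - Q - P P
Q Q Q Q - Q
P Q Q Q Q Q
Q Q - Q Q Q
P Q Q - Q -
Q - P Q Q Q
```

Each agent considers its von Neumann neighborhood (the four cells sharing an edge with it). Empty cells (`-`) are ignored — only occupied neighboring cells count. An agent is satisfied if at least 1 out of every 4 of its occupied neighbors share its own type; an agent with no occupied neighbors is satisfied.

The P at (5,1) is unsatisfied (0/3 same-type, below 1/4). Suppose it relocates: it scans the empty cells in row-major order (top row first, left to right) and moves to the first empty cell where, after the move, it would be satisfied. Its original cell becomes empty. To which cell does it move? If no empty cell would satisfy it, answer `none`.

Vacating (5,1). Empty cells in order:
  (1,2): 0/3 same-type → still unsatisfied.
  (1,4): 1/3 same-type → satisfied — stop here.

(1,4)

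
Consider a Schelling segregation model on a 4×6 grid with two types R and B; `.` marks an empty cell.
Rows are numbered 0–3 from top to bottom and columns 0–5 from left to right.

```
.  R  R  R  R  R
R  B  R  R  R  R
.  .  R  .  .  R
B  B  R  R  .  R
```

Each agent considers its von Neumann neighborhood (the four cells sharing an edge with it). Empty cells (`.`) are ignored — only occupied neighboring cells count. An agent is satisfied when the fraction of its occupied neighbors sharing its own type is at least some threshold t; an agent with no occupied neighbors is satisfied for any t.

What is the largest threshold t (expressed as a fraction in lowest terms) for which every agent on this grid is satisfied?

0/1

(0,1)R 1/2
(0,2)R 3/3
(0,3)R 3/3
(0,4)R 3/3
(0,5)R 2/2
(1,0)R 0/1
(1,1)B 0/3
(1,2)R 3/4
(1,3)R 3/3
(1,4)R 3/3
(1,5)R 3/3
(2,2)R 2/2
(2,5)R 2/2
(3,0)B 1/1
(3,1)B 1/2
(3,2)R 2/3
(3,3)R 1/1
(3,5)R 1/1
The smallest same-type fraction is 0/1 at (1,0), which reduces to 0/1. Any threshold above that leaves this agent unsatisfied.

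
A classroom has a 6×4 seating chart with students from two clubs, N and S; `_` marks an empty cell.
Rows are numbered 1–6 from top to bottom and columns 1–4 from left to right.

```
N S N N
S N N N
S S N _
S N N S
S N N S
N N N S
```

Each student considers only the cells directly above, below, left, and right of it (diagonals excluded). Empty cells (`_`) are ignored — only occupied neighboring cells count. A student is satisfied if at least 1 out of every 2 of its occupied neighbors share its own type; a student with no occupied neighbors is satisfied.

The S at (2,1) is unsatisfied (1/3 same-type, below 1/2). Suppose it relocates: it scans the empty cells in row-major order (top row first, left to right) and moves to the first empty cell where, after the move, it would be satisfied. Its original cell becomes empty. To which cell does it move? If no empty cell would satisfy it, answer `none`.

none

Vacating (2,1). Empty cells in order:
  (3,4): 1/3 same-type → still unsatisfied.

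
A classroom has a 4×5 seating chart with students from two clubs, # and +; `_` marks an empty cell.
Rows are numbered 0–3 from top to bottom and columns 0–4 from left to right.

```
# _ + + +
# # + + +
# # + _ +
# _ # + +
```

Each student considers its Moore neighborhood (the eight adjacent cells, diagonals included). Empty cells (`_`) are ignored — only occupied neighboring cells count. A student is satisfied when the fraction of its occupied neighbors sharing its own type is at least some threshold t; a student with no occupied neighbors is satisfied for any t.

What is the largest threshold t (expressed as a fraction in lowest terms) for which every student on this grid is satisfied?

(0,0)# 2/2
(0,2)+ 3/4
(0,3)+ 5/5
(0,4)+ 3/3
(1,0)# 4/4
(1,1)# 4/7
(1,2)+ 4/6
(1,3)+ 7/7
(1,4)+ 4/4
(2,0)# 4/4
(2,1)# 5/7
(2,2)+ 3/6
(2,4)+ 4/4
(3,0)# 2/2
(3,2)# 1/3
(3,3)+ 3/4
(3,4)+ 2/2
The smallest same-type fraction is 1/3 at (3,2), which reduces to 1/3. Any threshold above that leaves this student unsatisfied.

1/3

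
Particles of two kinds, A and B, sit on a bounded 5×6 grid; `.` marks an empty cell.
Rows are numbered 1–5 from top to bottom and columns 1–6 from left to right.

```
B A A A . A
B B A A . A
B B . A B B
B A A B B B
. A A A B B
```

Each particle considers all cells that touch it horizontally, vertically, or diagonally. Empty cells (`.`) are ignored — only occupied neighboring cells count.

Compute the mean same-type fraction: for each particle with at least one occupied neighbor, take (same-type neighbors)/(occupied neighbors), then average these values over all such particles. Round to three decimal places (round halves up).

Row 1: (1,1)B 2/3 · (1,2)A 2/5 · (1,3)A 4/5 · (1,4)A 3/3 · (1,6)A 1/1
Row 2: (2,1)B 4/5 · (2,2)B 4/7 · (2,3)A 5/7 · (2,4)A 4/5 · (2,6)A 1/3
Row 3: (3,1)B 4/5 · (3,2)B 4/7 · (3,4)A 3/6 · (3,5)B 4/7 · (3,6)B 3/4
Row 4: (4,1)B 2/4 · (4,2)A 3/6 · (4,3)A 5/7 · (4,4)B 3/7 · (4,5)B 6/8 · (4,6)B 5/5
Row 5: (5,2)A 3/4 · (5,3)A 4/5 · (5,4)A 2/5 · (5,5)B 4/5 · (5,6)B 3/3
Sum over 26 particles: 2/3 + 2/5 + 4/5 + 3/3 + 1/1 + 4/5 + 4/7 + 5/7 + 4/5 + 1/3 + 4/5 + 4/7 + 3/6 + 4/7 + 3/4 + 2/4 + 3/6 + 5/7 + 3/7 + 6/8 + 5/5 + 3/4 + 4/5 + 2/5 + 4/5 + 3/3 = 2509/140; mean = 2509/140 ÷ 26 = 193/280 = 0.689285… → 0.689.

0.689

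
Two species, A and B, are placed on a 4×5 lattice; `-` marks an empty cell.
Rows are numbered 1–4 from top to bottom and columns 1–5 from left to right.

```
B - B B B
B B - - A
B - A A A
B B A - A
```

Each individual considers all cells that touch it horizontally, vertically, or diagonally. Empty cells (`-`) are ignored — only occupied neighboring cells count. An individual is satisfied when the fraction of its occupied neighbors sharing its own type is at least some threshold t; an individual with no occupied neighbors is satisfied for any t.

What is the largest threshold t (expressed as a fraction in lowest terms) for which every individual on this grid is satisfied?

Row 1: (1,1)B 2/2 · (1,3)B 2/2 · (1,4)B 2/3 · (1,5)B 1/2
Row 2: (2,1)B 3/3 · (2,2)B 4/5 · (2,5)A 2/4
Row 3: (3,1)B 4/4 · (3,3)A 2/4 · (3,4)A 5/5 · (3,5)A 3/3
Row 4: (4,1)B 2/2 · (4,2)B 2/4 · (4,3)A 2/3 · (4,5)A 2/2
The smallest same-type fraction is 1/2 at (1,5), which reduces to 1/2. Any threshold above that leaves this individual unsatisfied.

1/2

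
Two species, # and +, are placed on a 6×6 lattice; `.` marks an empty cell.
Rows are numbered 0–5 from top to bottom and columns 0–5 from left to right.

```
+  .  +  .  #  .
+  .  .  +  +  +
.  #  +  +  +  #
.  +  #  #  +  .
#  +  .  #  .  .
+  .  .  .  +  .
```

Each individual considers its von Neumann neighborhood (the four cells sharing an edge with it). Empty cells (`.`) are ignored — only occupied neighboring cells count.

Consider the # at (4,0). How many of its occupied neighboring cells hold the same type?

Occupied neighbors of (4,0): (5,0)=+, (4,1)=+.
Same type (#): 0 of 2.

0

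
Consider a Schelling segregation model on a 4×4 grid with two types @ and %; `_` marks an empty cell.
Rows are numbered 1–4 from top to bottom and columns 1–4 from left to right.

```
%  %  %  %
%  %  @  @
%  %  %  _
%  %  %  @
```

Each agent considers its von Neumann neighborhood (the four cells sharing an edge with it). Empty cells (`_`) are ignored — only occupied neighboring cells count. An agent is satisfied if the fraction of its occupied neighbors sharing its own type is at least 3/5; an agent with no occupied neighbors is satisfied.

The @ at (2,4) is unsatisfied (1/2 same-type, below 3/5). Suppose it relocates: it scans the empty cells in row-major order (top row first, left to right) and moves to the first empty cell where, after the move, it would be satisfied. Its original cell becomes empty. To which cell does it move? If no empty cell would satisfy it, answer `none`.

Vacating (2,4). Empty cells in order:
  (3,4): 1/2 same-type → still unsatisfied.

none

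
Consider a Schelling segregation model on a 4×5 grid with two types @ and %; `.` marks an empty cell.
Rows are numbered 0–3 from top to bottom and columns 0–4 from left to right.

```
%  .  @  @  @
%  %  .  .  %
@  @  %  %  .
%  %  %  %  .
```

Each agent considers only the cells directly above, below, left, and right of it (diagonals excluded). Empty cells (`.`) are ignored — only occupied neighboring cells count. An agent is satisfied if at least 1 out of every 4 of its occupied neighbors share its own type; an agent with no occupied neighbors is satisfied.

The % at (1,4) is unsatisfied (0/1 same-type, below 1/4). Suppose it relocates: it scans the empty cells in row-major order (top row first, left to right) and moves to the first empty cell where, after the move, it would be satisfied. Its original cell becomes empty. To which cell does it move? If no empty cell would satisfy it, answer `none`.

(0,1)

Vacating (1,4). Empty cells in order:
  (0,1): 2/3 same-type → satisfied — stop here.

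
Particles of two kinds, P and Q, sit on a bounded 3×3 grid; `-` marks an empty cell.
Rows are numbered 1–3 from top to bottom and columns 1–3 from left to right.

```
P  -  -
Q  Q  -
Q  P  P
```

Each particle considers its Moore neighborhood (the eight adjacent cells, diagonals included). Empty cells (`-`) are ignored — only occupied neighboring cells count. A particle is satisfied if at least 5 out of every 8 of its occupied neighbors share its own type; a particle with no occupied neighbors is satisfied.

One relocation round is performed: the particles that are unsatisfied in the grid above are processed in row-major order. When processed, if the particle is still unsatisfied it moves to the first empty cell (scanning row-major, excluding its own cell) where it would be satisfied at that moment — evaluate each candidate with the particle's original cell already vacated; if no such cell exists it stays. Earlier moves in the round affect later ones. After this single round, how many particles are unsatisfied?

Initially unsatisfied (in order): (1,1), (2,1), (2,2), (3,2), (3,3).
  (1,1) → (2,3).
  (2,1): now satisfied by earlier moves; stays.
  (2,2) → (1,1).
  (3,2) → (1,3).
  (3,3): now satisfied by earlier moves; stays.
Resulting grid:
Q - P
Q - P
Q - P
All satisfied now.

0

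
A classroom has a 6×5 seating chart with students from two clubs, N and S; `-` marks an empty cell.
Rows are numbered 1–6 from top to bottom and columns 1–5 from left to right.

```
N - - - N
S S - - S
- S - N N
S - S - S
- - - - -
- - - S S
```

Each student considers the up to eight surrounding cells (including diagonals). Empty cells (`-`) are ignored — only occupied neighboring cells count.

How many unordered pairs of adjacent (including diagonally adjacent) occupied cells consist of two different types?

8

Scan each occupied cell's neighbors to the right and below (and the two forward diagonals) so each pair is counted once.
From row 1: 3 unlike of 3 pairs (running 3/3).
From row 2: 2 unlike of 5 pairs (running 5/8).
From row 3: 3 unlike of 6 pairs (running 8/14).
From row 6: 0 unlike of 1 pairs (running 8/15).
Total adjacent occupied pairs: 15; unlike-type pairs: 8.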